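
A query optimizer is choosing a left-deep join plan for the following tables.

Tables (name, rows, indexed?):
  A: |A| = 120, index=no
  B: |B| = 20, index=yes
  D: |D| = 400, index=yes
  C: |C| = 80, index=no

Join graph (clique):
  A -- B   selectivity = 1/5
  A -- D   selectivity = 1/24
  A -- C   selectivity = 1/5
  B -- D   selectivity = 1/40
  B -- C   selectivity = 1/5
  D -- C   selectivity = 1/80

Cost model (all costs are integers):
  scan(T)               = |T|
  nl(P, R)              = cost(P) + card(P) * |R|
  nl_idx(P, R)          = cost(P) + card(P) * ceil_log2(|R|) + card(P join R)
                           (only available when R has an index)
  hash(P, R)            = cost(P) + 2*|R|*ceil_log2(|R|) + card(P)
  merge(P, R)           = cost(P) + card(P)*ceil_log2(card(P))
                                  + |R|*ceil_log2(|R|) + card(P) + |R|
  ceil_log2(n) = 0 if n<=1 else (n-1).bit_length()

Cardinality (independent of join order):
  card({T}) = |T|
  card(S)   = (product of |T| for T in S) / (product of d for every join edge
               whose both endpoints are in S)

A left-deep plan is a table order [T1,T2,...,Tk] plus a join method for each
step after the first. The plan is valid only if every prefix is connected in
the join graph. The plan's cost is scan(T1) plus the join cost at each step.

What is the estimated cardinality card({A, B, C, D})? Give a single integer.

Tables in S: A(120), B(20), C(80), D(400)
Edges inside S: A-B(d=5), A-D(d=24), A-C(d=5), B-D(d=40), B-C(d=5), D-C(d=80)
numerator = 120 * 20 * 80 * 400 = 76800000
denominator = 5 * 24 * 5 * 40 * 5 * 80 = 9600000
card(S) = 76800000 / 9600000 = 8

8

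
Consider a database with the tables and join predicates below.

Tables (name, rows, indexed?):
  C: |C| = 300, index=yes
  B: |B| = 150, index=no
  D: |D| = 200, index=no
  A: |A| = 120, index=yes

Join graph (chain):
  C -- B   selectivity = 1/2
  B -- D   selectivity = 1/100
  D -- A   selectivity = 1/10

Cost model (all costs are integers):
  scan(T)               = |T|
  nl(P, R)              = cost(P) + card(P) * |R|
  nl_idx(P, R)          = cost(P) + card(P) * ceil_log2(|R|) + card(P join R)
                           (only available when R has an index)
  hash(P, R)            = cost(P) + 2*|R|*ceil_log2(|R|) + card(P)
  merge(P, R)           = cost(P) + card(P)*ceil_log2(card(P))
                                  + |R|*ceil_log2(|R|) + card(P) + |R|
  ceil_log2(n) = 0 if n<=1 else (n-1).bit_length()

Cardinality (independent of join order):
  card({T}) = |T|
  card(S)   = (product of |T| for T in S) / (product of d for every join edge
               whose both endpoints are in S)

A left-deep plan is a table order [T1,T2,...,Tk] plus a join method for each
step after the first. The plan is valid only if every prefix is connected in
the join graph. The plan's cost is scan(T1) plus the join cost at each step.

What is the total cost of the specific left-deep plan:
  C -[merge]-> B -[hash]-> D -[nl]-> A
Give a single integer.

5430350

step 1: scan C: cost=300, card=300
step 2: join B via merge
    card(P join B) = 300*150/(2) = 22500
    cost = 300 + 300*9 + 150*8 + 300 + 150 = 4650
step 3: join D via hash
    card(P join D) = 22500*200/(100) = 45000
    cost = 4650 + 2*200*8 + 22500 = 30350
step 4: join A via nl
    card(P join A) = 45000*120/(10) = 540000
    cost = 30350 + 45000*120 = 5430350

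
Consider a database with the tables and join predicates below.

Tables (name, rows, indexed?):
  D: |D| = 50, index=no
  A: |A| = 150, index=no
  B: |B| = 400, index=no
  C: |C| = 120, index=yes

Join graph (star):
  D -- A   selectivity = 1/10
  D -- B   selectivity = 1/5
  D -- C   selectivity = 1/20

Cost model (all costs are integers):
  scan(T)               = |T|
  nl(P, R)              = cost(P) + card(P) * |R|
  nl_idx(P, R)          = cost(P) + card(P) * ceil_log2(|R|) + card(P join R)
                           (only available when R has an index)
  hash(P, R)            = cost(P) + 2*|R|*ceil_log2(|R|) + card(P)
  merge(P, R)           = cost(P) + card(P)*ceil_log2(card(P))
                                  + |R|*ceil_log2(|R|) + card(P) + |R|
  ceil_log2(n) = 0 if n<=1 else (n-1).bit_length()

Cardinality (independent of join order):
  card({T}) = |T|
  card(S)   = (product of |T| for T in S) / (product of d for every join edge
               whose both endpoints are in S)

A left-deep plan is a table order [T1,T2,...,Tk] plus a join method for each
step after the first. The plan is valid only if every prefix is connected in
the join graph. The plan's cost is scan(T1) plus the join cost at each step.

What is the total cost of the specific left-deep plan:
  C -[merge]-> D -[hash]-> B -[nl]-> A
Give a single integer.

3608930

step 1: scan C: cost=120, card=120
step 2: join D via merge
    card(P join D) = 120*50/(20) = 300
    cost = 120 + 120*7 + 50*6 + 120 + 50 = 1430
step 3: join B via hash
    card(P join B) = 300*400/(5) = 24000
    cost = 1430 + 2*400*9 + 300 = 8930
step 4: join A via nl
    card(P join A) = 24000*150/(10) = 360000
    cost = 8930 + 24000*150 = 3608930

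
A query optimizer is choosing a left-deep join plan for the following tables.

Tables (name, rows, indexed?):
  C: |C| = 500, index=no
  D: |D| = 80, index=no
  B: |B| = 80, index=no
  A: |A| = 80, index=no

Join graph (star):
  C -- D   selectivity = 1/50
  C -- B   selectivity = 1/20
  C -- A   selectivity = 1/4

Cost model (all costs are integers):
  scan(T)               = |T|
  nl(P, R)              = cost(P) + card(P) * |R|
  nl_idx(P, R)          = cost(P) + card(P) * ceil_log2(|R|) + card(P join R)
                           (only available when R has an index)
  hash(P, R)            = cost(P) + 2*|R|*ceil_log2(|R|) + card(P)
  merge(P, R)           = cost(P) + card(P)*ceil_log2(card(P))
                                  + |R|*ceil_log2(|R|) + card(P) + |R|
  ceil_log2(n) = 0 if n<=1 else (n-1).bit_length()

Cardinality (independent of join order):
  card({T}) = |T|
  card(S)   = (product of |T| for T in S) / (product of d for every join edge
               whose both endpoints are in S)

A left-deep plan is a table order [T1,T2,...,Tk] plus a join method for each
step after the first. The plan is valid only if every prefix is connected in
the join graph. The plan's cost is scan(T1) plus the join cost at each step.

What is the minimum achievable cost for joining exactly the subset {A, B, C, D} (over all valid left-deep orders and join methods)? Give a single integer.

8360

Selinger DP over subsets of {A,B,C,D}:
  {C}: scan cost=500, card=500
  {D}: scan cost=80, card=80
  {B}: scan cost=80, card=80
  {A}: scan cost=80, card=80
  {CD}: card=800; try (D,hash)→2120, (C,merge)→5720, (D,merge)→6140, (C,hash)→9160, (C,nl)→40080, (D,nl)→40500; best=2120 via (D,hash)
  {BC}: card=2000; try (B,hash)→2120, (C,merge)→5720, (B,merge)→6140, (C,hash)→9160, (C,nl)→40080, (B,nl)→40500; best=2120 via (B,hash)
  {AC}: card=10000; try (A,hash)→2120, (C,merge)→5720, (A,merge)→6140, (C,hash)→9160, (C,nl)→40080, (A,nl)→40500; best=2120 via (A,hash)
  {BCD}: card=3200; try (B,hash)→4040, (D,hash)→5240, (B,merge)→11560, (D,merge)→26760, (B,nl)→66120, (D,nl)→162120; best=4040 via (B,hash)
  {ACD}: card=16000; try (A,hash)→4040, (A,merge)→11560, (D,hash)→13240, (A,nl)→66120, (D,merge)→152760, (D,nl)→802120; best=4040 via (A,hash)
  {ABC}: card=40000; try (A,hash)→5240, (B,hash)→13240, (A,merge)→26760, (B,merge)→152760, (A,nl)→162120, (B,nl)→802120; best=5240 via (A,hash)
  {ABCD}: card=64000; try (A,hash)→8360, (B,hash)→21160, (A,merge)→46280, (D,hash)→46360, (B,merge)→244680, (A,nl)→260040 …(+3); best=8360 via (A,hash)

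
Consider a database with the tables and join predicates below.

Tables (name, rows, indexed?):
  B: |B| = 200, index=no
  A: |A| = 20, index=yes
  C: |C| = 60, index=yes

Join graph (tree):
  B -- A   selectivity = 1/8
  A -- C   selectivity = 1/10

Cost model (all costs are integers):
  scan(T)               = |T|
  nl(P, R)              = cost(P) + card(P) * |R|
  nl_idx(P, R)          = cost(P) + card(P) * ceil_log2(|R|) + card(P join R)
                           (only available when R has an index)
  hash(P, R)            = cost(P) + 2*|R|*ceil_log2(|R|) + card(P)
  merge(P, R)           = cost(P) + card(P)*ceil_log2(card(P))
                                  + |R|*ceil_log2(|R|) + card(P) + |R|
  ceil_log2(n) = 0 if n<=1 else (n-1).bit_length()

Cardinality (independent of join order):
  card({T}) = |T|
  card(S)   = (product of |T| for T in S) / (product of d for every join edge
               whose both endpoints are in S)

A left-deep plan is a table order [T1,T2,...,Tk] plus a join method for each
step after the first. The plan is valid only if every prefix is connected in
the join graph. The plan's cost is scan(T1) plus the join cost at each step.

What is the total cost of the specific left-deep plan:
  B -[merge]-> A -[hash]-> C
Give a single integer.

3340

step 1: scan B: cost=200, card=200
step 2: join A via merge
    card(P join A) = 200*20/(8) = 500
    cost = 200 + 200*8 + 20*5 + 200 + 20 = 2120
step 3: join C via hash
    card(P join C) = 500*60/(10) = 3000
    cost = 2120 + 2*60*6 + 500 = 3340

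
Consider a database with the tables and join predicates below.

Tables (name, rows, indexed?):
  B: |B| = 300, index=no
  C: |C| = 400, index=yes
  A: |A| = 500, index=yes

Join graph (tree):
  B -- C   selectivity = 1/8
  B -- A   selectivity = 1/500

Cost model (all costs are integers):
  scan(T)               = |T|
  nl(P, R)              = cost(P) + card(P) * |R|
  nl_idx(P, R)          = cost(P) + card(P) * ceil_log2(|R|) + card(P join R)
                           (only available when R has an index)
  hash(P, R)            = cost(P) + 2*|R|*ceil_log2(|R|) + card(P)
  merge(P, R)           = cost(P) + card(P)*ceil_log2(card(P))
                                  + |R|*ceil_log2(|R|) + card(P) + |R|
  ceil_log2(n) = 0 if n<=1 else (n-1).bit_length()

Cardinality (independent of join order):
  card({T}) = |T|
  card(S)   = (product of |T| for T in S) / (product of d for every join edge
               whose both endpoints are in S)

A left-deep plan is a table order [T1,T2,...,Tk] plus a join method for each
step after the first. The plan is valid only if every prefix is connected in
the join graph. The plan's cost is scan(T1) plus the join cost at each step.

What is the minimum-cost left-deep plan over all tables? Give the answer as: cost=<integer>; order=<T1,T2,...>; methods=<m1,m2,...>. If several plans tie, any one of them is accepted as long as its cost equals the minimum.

Selinger DP (subsets sized 1..n):
  {B}: scan cost=300, card=300
  {C}: scan cost=400, card=400
  {A}: scan cost=500, card=500
  {BC}: card=15000; try (B,hash)→6200, (C,merge)→7300, (B,merge)→7400, (C,hash)→7800, (C,nl_idx)→18000, (C,nl)→120300 …(+1); best=6200 via (B,hash)
  {AB}: card=300; try (A,nl_idx)→3300, (B,hash)→6400, (A,merge)→8300, (B,merge)→8500, (A,hash)→9600, (A,nl)→150300 …(+1); best=3300 via (A,nl_idx)
  {ABC}: card=15000; try (C,merge)→10300, (C,hash)→10800, (C,nl_idx)→21000, (A,hash)→30200, (C,nl)→123300, (A,nl_idx)→156200 …(+2); best=10300 via (C,merge)

cost=10300; order=B,A,C; methods=nl_idx,merge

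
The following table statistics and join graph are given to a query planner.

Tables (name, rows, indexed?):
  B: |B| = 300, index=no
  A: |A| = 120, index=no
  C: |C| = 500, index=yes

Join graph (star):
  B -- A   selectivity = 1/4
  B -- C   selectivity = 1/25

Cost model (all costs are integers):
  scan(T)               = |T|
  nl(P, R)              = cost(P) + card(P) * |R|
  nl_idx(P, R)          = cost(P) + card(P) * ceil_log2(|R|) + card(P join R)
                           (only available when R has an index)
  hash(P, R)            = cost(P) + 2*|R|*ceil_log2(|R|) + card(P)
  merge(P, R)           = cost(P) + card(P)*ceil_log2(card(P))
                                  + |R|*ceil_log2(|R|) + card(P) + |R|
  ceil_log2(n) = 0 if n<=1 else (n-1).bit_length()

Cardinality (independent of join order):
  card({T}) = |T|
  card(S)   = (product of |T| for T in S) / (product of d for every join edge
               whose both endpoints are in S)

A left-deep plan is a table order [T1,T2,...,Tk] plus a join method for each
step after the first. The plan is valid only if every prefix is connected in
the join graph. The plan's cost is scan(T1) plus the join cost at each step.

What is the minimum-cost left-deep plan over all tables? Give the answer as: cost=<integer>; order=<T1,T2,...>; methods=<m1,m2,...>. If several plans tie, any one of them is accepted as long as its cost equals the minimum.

Selinger DP (subsets sized 1..n):
  {B}: scan cost=300, card=300
  {A}: scan cost=120, card=120
  {C}: scan cost=500, card=500
  {AB}: card=9000; try (A,hash)→2280, (B,merge)→4080, (A,merge)→4260, (B,hash)→5640, (B,nl)→36120, (A,nl)→36300; best=2280 via (A,hash)
  {BC}: card=6000; try (B,hash)→6400, (C,merge)→8300, (B,merge)→8500, (C,nl_idx)→9000, (C,hash)→9600, (C,nl)→150300 …(+1); best=6400 via (B,hash)
  {ABC}: card=180000; try (A,hash)→14080, (C,hash)→20280, (A,merge)→91360, (C,merge)→142280, (C,nl_idx)→263280, (A,nl)→726400 …(+1); best=14080 via (A,hash)

cost=14080; order=C,B,A; methods=hash,hash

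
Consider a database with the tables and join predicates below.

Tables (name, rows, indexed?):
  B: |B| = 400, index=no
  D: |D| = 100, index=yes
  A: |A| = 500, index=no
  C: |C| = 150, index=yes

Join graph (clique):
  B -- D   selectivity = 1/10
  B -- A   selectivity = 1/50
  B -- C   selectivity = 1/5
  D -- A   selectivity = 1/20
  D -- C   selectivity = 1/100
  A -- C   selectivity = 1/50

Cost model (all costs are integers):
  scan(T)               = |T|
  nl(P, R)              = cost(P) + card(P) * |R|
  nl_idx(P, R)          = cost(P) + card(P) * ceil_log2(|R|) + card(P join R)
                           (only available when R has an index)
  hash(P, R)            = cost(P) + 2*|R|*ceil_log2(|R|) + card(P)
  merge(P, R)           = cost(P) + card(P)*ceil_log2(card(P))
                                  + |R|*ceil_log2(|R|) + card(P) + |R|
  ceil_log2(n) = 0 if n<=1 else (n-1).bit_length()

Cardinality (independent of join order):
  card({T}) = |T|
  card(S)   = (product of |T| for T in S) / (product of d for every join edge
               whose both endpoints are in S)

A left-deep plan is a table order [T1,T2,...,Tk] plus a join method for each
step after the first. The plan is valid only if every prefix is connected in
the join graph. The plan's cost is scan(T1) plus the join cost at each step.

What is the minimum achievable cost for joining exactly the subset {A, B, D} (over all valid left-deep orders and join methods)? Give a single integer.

Selinger DP over subsets of {A,B,D}:
  {B}: scan cost=400, card=400
  {D}: scan cost=100, card=100
  {A}: scan cost=500, card=500
  {BD}: card=4000; try (D,hash)→2200, (B,merge)→4900, (D,merge)→5200, (D,nl_idx)→7200, (B,hash)→7400, (B,nl)→40100 …(+1); best=2200 via (D,hash)
  {AB}: card=4000; try (B,hash)→8200, (A,merge)→9400, (B,merge)→9500, (A,hash)→9800, (A,nl)→200400, (B,nl)→200500; best=8200 via (B,hash)
  {AD}: card=2500; try (D,hash)→2400, (A,merge)→5900, (D,merge)→6300, (D,nl_idx)→6500, (A,hash)→9200, (A,nl)→50100 …(+1); best=2400 via (D,hash)
  {ABD}: card=2000; try (B,hash)→12100, (D,hash)→13600, (A,hash)→15200, (D,nl_idx)→38200, (B,merge)→38900, (A,merge)→59200 …(+4); best=12100 via (B,hash)

12100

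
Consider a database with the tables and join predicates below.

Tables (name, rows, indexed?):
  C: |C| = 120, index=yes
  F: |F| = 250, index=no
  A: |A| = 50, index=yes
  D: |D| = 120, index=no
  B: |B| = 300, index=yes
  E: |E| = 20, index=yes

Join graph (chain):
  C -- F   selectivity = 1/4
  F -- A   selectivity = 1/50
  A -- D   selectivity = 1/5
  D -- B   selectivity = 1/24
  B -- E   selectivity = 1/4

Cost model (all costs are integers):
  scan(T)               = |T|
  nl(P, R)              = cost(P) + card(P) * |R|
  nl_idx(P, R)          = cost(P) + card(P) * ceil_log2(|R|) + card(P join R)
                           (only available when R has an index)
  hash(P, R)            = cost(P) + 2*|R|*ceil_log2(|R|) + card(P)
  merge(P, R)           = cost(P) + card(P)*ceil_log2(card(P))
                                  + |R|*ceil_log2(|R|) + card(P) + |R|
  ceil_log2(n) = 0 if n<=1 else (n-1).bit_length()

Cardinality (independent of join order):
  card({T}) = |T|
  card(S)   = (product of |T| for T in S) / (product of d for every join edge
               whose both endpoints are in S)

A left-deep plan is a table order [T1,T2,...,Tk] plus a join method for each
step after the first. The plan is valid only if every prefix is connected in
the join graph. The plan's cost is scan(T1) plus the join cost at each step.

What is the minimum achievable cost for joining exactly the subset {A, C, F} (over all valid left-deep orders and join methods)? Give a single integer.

Selinger DP over subsets of {A,C,F}:
  {C}: scan cost=120, card=120
  {F}: scan cost=250, card=250
  {A}: scan cost=50, card=50
  {CF}: card=7500; try (C,hash)→2180, (F,merge)→3330, (C,merge)→3460, (F,hash)→4240, (C,nl_idx)→9500, (F,nl)→30120 …(+1); best=2180 via (C,hash)
  {AF}: card=250; try (A,hash)→1100, (A,nl_idx)→2000, (F,merge)→2650, (A,merge)→2850, (F,hash)→4100, (F,nl)→12550 …(+1); best=1100 via (A,hash)
  {ACF}: card=7500; try (C,hash)→3030, (C,merge)→4310, (A,hash)→10280, (C,nl_idx)→10350, (C,nl)→31100, (A,nl_idx)→54680 …(+2); best=3030 via (C,hash)

3030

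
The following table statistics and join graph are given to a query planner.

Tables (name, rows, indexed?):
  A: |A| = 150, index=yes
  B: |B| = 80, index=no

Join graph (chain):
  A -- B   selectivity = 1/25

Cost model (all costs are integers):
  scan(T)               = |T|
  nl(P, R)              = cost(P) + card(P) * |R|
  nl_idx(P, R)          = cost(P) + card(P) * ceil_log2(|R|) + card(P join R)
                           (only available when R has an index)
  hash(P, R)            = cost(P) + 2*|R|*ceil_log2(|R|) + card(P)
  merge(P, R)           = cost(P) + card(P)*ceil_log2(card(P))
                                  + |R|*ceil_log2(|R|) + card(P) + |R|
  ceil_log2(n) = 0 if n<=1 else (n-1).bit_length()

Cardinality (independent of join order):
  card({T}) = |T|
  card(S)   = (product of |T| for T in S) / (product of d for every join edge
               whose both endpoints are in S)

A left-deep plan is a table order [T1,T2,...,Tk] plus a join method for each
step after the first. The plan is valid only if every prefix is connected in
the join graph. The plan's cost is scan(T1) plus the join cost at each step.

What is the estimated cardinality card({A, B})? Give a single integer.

480

Tables in S: A(150), B(80)
Edges inside S: A-B(d=25)
numerator = 150 * 80 = 12000
denominator = 25 = 25
card(S) = 12000 / 25 = 480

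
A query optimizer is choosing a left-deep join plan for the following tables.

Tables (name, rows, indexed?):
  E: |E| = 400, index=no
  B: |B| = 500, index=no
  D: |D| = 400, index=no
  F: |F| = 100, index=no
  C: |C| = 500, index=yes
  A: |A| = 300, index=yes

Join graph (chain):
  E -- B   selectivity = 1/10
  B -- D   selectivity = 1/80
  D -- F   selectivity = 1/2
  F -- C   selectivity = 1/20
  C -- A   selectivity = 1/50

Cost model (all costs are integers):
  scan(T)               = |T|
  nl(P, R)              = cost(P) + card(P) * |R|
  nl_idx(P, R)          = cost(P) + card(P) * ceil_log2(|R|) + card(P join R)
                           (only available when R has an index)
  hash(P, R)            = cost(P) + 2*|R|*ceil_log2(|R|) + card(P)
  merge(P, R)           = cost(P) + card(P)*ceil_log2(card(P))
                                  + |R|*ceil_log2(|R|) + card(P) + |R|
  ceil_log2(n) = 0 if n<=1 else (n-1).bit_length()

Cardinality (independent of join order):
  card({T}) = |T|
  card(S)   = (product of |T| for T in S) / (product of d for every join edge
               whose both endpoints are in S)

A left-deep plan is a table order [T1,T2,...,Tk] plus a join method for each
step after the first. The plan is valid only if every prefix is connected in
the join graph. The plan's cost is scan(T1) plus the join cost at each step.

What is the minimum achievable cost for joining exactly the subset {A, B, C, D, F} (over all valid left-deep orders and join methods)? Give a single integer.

3041500

Selinger DP over subsets of {A,B,C,D,F}:
  {B}: scan cost=500, card=500
  {D}: scan cost=400, card=400
  {F}: scan cost=100, card=100
  {C}: scan cost=500, card=500
  {A}: scan cost=300, card=300
  {BD}: card=2500; try (D,hash)→8200, (B,merge)→9400, (D,merge)→9500, (B,hash)→9800, (B,nl)→200400, (D,nl)→200500; best=8200 via (D,hash)
  {DF}: card=20000; try (F,hash)→2200, (D,merge)→4900, (F,merge)→5200, (D,hash)→7400, (D,nl)→40100, (F,nl)→40400; best=2200 via (F,hash)
  {CF}: card=2500; try (F,hash)→2400, (C,nl_idx)→3500, (C,merge)→5900, (F,merge)→6300, (C,hash)→9200, (C,nl)→50100 …(+1); best=2400 via (F,hash)
  {AC}: card=3000; try (C,nl_idx)→6000, (A,hash)→6400, (A,nl_idx)→8000, (C,merge)→8300, (A,merge)→8500, (C,hash)→9600 …(+2); best=6000 via (C,nl_idx)
  {BDF}: card=125000; try (F,hash)→12100, (B,hash)→31200, (F,merge)→41500, (F,nl)→258200, (B,merge)→327200, (B,nl)→10002200; best=12100 via (F,hash)
  {CDF}: card=500000; try (D,hash)→12100, (C,hash)→31200, (D,merge)→38900, (C,merge)→327200, (C,nl_idx)→682200, (D,nl)→1002400 …(+1); best=12100 via (D,hash)
  {ACF}: card=15000; try (A,hash)→10300, (F,hash)→10400, (A,merge)→37900, (A,nl_idx)→39900, (F,merge)→45800, (F,nl)→306000 …(+1); best=10300 via (A,hash)
  {BCDF}: card=3125000; try (C,hash)→146100, (B,hash)→521100, (C,merge)→2267100, (C,nl_idx)→4262100, (B,merge)→10017100, (C,nl)→62512100 …(+1); best=146100 via (C,hash)
  {ACDF}: card=3000000; try (D,hash)→32500, (D,merge)→239300, (A,hash)→517500, (D,nl)→6010300, (A,nl_idx)→7512100, (A,merge)→10015100 …(+1); best=32500 via (D,hash)
  {ABCDF}: card=18750000; try (B,hash)→3041500, (A,hash)→3276500, (A,nl_idx)→47021100, (B,merge)→69037500, (A,merge)→72024100, (A,nl)→937646100 …(+1); best=3041500 via (B,hash)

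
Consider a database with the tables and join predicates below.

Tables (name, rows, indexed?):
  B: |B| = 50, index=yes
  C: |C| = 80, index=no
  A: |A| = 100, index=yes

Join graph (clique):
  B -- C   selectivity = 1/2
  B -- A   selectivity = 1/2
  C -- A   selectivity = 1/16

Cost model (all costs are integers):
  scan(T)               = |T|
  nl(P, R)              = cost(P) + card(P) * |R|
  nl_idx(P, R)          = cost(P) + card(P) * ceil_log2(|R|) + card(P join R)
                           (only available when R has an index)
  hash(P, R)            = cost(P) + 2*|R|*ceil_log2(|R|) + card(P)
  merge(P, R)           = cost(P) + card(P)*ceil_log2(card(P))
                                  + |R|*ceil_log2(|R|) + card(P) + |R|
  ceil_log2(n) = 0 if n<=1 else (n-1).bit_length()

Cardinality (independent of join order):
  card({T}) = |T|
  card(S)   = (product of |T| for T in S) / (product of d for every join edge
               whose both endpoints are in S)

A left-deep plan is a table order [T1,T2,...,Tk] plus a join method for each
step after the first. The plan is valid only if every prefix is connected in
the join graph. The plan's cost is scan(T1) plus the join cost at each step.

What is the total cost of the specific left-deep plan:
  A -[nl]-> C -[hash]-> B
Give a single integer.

9200

step 1: scan A: cost=100, card=100
step 2: join C via nl
    card(P join C) = 100*80/(16) = 500
    cost = 100 + 100*80 = 8100
step 3: join B via hash
    card(P join B) = 500*50/(2*2) = 6250
    cost = 8100 + 2*50*6 + 500 = 9200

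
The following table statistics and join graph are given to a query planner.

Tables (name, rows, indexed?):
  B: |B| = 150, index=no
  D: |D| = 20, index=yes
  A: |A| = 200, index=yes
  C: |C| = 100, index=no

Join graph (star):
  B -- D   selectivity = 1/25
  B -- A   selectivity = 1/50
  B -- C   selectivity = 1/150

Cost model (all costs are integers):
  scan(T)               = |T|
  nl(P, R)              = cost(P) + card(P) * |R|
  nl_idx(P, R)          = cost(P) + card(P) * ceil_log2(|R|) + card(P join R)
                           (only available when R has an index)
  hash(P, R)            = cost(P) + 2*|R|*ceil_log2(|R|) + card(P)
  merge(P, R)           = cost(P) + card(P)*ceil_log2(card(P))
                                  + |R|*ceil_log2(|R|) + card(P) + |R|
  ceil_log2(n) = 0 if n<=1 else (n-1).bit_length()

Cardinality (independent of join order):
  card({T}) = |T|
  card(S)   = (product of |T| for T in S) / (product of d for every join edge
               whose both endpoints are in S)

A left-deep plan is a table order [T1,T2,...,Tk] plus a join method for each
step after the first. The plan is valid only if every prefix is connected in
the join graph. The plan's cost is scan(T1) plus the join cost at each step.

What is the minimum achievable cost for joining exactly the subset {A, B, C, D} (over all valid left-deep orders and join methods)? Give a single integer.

2960

Selinger DP over subsets of {A,B,C,D}:
  {B}: scan cost=150, card=150
  {D}: scan cost=20, card=20
  {A}: scan cost=200, card=200
  {C}: scan cost=100, card=100
  {BD}: card=120; try (D,hash)→500, (D,nl_idx)→1020, (B,merge)→1490, (D,merge)→1620, (B,hash)→2440, (B,nl)→3020 …(+1); best=500 via (D,hash)
  {AB}: card=600; try (A,nl_idx)→1950, (B,hash)→2800, (A,merge)→3300, (B,merge)→3350, (A,hash)→3500, (A,nl)→30150 …(+1); best=1950 via (A,nl_idx)
  {BC}: card=100; try (C,hash)→1700, (B,merge)→2250, (C,merge)→2300, (B,hash)→2600, (B,nl)→15100, (C,nl)→15150; best=1700 via (C,hash)
  {ABD}: card=480; try (A,nl_idx)→1940, (D,hash)→2750, (A,merge)→3260, (A,hash)→3820, (D,nl_idx)→5430, (D,merge)→8670 …(+2); best=1940 via (A,nl_idx)
  {BCD}: card=80; try (D,hash)→2000, (C,hash)→2020, (C,merge)→2260, (D,nl_idx)→2280, (D,merge)→2620, (D,nl)→3700 …(+1); best=2000 via (D,hash)
  {ABC}: card=400; try (A,nl_idx)→2900, (C,hash)→3950, (A,merge)→4300, (A,hash)→5000, (C,merge)→9350, (A,nl)→21700 …(+1); best=2900 via (A,nl_idx)
  {ABCD}: card=320; try (A,nl_idx)→2960, (D,hash)→3500, (C,hash)→3820, (A,merge)→4440, (D,nl_idx)→5220, (A,hash)→5280 …(+5); best=2960 via (A,nl_idx)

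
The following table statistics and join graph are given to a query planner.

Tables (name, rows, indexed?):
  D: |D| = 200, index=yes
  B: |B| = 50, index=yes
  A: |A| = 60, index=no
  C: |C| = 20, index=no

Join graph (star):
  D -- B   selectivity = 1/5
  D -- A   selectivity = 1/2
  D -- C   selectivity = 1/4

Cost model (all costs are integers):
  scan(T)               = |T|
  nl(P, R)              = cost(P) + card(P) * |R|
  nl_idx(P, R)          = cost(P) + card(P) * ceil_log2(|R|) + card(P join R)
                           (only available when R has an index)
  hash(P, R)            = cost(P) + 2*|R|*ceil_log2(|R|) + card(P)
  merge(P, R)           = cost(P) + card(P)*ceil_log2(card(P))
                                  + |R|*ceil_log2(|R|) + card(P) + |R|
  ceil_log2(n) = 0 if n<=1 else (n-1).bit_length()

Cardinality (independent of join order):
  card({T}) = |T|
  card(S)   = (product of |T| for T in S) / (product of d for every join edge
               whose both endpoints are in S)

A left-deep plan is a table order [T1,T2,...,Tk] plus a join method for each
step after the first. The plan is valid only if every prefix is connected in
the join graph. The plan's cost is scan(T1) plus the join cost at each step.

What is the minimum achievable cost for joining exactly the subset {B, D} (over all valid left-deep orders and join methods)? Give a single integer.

1000

Selinger DP over subsets of {B,D}:
  {D}: scan cost=200, card=200
  {B}: scan cost=50, card=50
  {BD}: card=2000; try (B,hash)→1000, (D,merge)→2200, (B,merge)→2350, (D,nl_idx)→2450, (D,hash)→3300, (B,nl_idx)→3400 …(+2); best=1000 via (B,hash)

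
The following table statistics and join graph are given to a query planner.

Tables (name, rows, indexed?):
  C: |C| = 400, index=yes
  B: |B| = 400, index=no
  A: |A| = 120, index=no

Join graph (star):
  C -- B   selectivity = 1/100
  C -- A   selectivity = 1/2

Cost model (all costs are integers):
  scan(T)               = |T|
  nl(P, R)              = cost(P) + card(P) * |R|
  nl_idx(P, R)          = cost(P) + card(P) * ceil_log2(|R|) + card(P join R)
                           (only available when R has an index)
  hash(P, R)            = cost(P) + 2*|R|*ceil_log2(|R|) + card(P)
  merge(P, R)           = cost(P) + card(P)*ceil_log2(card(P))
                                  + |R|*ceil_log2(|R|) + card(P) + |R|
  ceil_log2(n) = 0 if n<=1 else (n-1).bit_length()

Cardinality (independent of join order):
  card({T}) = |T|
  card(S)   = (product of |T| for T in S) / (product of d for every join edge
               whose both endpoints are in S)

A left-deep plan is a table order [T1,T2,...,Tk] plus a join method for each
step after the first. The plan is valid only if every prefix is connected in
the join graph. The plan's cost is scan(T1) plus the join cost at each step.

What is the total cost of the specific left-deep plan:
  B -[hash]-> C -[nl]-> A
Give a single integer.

step 1: scan B: cost=400, card=400
step 2: join C via hash
    card(P join C) = 400*400/(100) = 1600
    cost = 400 + 2*400*9 + 400 = 8000
step 3: join A via nl
    card(P join A) = 1600*120/(2) = 96000
    cost = 8000 + 1600*120 = 200000

200000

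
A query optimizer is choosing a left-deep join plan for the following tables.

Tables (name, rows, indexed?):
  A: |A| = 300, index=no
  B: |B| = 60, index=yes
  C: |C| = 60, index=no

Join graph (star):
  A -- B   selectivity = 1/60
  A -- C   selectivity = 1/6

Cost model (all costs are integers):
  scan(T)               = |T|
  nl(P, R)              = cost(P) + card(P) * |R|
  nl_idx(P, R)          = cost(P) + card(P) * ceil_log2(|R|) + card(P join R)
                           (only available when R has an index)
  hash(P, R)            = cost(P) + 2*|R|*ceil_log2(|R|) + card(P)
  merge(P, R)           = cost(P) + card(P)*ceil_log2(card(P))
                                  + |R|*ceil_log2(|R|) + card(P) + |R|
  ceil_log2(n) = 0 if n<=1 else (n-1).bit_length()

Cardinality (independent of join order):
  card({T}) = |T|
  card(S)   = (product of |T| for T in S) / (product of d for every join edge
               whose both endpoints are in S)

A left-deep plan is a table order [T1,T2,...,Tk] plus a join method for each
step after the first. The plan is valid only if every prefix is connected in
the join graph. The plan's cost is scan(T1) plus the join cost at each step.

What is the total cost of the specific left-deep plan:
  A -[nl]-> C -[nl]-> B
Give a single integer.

198300

step 1: scan A: cost=300, card=300
step 2: join C via nl
    card(P join C) = 300*60/(6) = 3000
    cost = 300 + 300*60 = 18300
step 3: join B via nl
    card(P join B) = 3000*60/(60) = 3000
    cost = 18300 + 3000*60 = 198300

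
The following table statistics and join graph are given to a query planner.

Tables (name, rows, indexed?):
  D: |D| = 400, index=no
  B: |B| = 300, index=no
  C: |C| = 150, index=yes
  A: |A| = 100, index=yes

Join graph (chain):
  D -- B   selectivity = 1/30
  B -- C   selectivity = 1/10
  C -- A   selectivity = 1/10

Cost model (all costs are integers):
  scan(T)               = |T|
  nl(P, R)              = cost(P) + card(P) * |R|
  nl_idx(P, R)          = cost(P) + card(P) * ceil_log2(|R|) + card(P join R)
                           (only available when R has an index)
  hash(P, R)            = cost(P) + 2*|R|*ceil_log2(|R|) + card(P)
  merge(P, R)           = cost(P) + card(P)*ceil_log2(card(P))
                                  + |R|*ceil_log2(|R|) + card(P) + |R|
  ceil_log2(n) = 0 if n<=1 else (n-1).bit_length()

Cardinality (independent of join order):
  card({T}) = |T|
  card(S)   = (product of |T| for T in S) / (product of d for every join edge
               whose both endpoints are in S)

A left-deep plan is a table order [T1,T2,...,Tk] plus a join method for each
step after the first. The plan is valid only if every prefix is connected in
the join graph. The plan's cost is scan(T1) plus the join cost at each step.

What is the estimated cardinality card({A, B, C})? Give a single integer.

Tables in S: A(100), B(300), C(150)
Edges inside S: B-C(d=10), C-A(d=10)
numerator = 100 * 300 * 150 = 4500000
denominator = 10 * 10 = 100
card(S) = 4500000 / 100 = 45000

45000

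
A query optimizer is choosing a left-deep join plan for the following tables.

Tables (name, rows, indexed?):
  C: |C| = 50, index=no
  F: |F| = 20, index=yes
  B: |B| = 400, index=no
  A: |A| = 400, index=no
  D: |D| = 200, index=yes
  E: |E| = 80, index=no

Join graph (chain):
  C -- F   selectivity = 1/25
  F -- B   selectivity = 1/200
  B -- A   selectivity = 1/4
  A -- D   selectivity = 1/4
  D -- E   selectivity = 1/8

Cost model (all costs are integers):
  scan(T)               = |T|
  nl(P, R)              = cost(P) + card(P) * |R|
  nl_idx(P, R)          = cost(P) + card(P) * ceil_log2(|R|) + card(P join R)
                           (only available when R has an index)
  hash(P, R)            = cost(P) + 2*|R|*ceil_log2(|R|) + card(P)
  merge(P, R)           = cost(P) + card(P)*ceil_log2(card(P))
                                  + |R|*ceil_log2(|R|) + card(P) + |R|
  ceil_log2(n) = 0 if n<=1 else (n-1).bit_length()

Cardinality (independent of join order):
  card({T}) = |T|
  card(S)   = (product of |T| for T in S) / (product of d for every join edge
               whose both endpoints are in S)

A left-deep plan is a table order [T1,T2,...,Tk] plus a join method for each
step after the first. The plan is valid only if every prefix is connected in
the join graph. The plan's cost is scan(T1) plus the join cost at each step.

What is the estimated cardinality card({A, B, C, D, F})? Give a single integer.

400000

Tables in S: A(400), B(400), C(50), D(200), F(20)
Edges inside S: C-F(d=25), F-B(d=200), B-A(d=4), A-D(d=4)
numerator = 400 * 400 * 50 * 200 * 20 = 32000000000
denominator = 25 * 200 * 4 * 4 = 80000
card(S) = 32000000000 / 80000 = 400000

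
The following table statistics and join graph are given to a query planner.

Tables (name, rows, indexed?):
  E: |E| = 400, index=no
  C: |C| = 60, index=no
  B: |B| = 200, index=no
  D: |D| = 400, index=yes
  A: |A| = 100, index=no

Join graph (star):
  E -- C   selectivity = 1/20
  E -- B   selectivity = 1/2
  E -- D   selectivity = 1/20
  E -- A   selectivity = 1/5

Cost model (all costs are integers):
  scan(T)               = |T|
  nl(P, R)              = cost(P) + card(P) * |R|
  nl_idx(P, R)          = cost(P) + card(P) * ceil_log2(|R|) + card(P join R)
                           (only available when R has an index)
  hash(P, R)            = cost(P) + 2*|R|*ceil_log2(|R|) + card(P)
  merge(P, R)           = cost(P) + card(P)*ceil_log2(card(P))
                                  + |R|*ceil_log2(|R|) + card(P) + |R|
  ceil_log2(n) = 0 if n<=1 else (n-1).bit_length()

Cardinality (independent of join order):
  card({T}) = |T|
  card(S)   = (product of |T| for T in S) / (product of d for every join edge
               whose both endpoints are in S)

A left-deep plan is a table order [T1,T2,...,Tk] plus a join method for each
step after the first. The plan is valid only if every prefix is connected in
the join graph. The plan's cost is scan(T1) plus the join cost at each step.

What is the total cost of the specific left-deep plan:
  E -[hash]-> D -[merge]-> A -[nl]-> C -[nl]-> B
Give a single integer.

105720800

step 1: scan E: cost=400, card=400
step 2: join D via hash
    card(P join D) = 400*400/(20) = 8000
    cost = 400 + 2*400*9 + 400 = 8000
step 3: join A via merge
    card(P join A) = 8000*100/(5) = 160000
    cost = 8000 + 8000*13 + 100*7 + 8000 + 100 = 120800
step 4: join C via nl
    card(P join C) = 160000*60/(20) = 480000
    cost = 120800 + 160000*60 = 9720800
step 5: join B via nl
    card(P join B) = 480000*200/(2) = 48000000
    cost = 9720800 + 480000*200 = 105720800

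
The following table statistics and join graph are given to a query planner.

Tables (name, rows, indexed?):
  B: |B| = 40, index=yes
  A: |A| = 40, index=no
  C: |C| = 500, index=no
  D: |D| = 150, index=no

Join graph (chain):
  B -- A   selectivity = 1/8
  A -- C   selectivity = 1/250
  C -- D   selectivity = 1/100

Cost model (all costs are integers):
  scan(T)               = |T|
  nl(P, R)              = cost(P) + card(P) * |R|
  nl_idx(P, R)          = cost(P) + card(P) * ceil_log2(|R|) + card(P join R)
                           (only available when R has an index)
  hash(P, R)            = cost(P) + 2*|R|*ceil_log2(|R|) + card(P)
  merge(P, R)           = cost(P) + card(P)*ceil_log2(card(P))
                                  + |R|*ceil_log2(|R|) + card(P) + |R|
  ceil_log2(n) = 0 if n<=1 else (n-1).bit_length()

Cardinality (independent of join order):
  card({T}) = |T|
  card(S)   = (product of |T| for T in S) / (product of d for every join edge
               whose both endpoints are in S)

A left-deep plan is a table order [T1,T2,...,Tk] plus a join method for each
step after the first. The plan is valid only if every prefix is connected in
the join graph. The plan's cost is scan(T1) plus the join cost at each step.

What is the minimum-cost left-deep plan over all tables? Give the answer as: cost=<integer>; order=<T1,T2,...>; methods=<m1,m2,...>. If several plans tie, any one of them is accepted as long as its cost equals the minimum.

cost=4070; order=C,A,D,B; methods=hash,merge,hash

Selinger DP (subsets sized 1..n):
  {B}: scan cost=40, card=40
  {A}: scan cost=40, card=40
  {C}: scan cost=500, card=500
  {D}: scan cost=150, card=150
  {AB}: card=200; try (B,nl_idx)→480, (B,hash)→560, (A,hash)→560, (B,merge)→600, (A,merge)→600, (B,nl)→1640 …(+1); best=480 via (B,nl_idx)
  {AC}: card=80; try (A,hash)→1480, (C,merge)→5320, (A,merge)→5780, (C,hash)→9080, (C,nl)→20040, (A,nl)→20500; best=1480 via (A,hash)
  {CD}: card=750; try (D,hash)→3400, (C,merge)→6500, (D,merge)→6850, (C,hash)→9300, (C,nl)→75150, (D,nl)→75500; best=3400 via (D,hash)
  {ABC}: card=400; try (B,hash)→2040, (B,nl_idx)→2360, (B,merge)→2400, (B,nl)→4680, (C,merge)→7280, (C,hash)→9680 …(+1); best=2040 via (B,hash)
  {ACD}: card=120; try (D,merge)→3470, (D,hash)→3960, (A,hash)→4630, (A,merge)→11930, (D,nl)→13480, (A,nl)→33400; best=3470 via (D,merge)
  {ABCD}: card=600; try (B,hash)→4070, (B,merge)→4710, (B,nl_idx)→4790, (D,hash)→4840, (D,merge)→7390, (B,nl)→8270 …(+1); best=4070 via (B,hash)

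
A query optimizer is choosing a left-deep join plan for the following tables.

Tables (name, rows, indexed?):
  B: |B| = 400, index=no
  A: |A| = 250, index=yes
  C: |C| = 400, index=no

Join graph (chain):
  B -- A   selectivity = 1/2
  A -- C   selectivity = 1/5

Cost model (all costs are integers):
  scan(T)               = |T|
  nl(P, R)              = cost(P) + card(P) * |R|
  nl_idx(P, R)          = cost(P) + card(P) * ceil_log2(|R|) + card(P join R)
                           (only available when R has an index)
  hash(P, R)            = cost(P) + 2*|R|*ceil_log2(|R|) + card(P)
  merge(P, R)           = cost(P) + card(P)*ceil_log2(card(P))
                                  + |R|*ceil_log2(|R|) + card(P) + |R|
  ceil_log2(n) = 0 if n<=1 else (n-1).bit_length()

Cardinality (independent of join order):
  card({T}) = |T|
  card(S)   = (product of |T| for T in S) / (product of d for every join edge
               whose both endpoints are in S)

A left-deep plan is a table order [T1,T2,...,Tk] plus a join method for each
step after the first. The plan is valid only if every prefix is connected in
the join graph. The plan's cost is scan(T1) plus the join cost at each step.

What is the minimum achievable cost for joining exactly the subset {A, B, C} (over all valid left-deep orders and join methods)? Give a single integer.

Selinger DP over subsets of {A,B,C}:
  {B}: scan cost=400, card=400
  {A}: scan cost=250, card=250
  {C}: scan cost=400, card=400
  {AB}: card=50000; try (A,hash)→4800, (B,merge)→6500, (A,merge)→6650, (B,hash)→7700, (A,nl_idx)→53600, (B,nl)→100250 …(+1); best=4800 via (A,hash)
  {AC}: card=20000; try (A,hash)→4800, (C,merge)→6500, (A,merge)→6650, (C,hash)→7700, (A,nl_idx)→23600, (C,nl)→100250 …(+1); best=4800 via (A,hash)
  {ABC}: card=4000000; try (B,hash)→32000, (C,hash)→62000, (B,merge)→328800, (C,merge)→858800, (B,nl)→8004800, (C,nl)→20004800; best=32000 via (B,hash)

32000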